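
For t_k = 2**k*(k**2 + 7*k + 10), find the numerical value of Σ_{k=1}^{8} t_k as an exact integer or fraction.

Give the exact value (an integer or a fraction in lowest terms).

Σ = 56308

r(k) = 2*(k**2 + 9*k + 18)/(k**2 + 7*k + 10) after simplifying.
Take A(k)=2, B(k)=1, C(k)=k**2 + 7*k + 10.
f must satisfy (2)·f(k+1) − (1)·f(k) = k**2 + 7*k + 10.
d = 2 from the (0,0,2) case.
Match coefficients ⇒ f(k) = (k + 1)*(k + 2).
R(k) = B(k−1)·f(k)/C(k) = (k + 1)/(k + 5); s_k = R·t_k = 2**k*(k**2 + 3*k + 2).
s_(k+1) − s_k = 2**k*(k**2 + 7*k + 10) = t_k.
Σ_(k=1)^(8) t_k = s_(9) − s_(1) = 56320 − (12) = 56308.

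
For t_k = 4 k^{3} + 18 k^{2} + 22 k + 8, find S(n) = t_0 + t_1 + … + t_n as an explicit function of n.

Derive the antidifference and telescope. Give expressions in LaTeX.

t_(k+1)/t_k = (2*k**3 + 15*k**2 + 35*k + 26)/(2*k**3 + 9*k**2 + 11*k + 4).
Gosper form: A/B · C(k+1)/C(k) with A=1, B=1, C=k**3 + 9*k**2/2 + 11*k/2 + 2.
Need (1)·f(k+1) − (1)·f(k) = k**3 + 9*k**2/2 + 11*k/2 + 2.
From deg A=0, deg B=0, deg C=3: d=4.
A polynomial solution: f(k) = k**2*(k + 1)*(k + 3)/4.
Then R = B(k−1)f/C = k**2*(k + 3)/(2*(2*k**2 + 7*k + 4)), so s_k = R(k)·t_k = k**2*(k**2 + 4*k + 3).
Check: Δs_k = 4*k**3 + 18*k**2 + 22*k + 8. ✓
Telescope: S(n) = s_(n+1) − s_(0) = n**4 + 8*n**3 + 21*n**2 + 22*n + 8 − (0) = n**4 + 8*n**3 + 21*n**2 + 22*n + 8.

S(n) = n^{4} + 8 n^{3} + 21 n^{2} + 22 n + 8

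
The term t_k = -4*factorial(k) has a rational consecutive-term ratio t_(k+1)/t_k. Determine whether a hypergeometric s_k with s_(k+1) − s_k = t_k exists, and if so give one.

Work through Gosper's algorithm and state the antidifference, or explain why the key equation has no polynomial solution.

none (Gosper's algorithm certifies no s_k)

Ratio r(k) = k + 1.
Gosper form: A/B · C(k+1)/C(k) with A=k + 1, B=1, C=1.
Solve (k + 1)·f(k+1) − (1)·f(k) = 1.
Degrees (1,0,0) ⇒ d ≤ -1.
Bound -1 < 0, so the key equation has no polynomial solution.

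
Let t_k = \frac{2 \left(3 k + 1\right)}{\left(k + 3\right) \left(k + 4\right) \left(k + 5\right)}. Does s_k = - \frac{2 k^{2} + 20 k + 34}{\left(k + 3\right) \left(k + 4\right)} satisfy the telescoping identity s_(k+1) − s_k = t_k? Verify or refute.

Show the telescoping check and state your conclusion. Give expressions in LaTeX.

s_(k+1) = 2*(-10*k - (k + 1)**2 - 27)/((k + 4)*(k + 5))
s_(k+1) − s_k = 2*(3*k + 1)/(k**3 + 12*k**2 + 47*k + 60)
(s_(k+1) − s_k) − t_k = 0

valid; difference matches t_k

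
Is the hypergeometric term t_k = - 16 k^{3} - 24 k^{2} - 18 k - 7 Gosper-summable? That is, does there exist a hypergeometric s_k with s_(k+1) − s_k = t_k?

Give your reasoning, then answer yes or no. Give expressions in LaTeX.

r(k) = (16*k**3 + 72*k**2 + 114*k + 65)/(16*k**3 + 24*k**2 + 18*k + 7) after simplifying.
Normal form (A,B,C) = (1, 1, k**3 + 3*k**2/2 + 9*k/8 + 7/16).
Set up (1)·f(k+1) − (1)·f(k) − (k**3 + 3*k**2/2 + 9*k/8 + 7/16) = 0.
Bound: deg f ≤ 4.
A polynomial solution: f(k) = k*(4*k**3 + k + 2)/16.
R(k) = B(k−1)·f(k)/C(k) = k*(4*k**3 + k + 2)/(16*k**3 + 24*k**2 + 18*k + 7); s_k = R·t_k = k*(-4*k**3 - k - 2).
Verify: -16*k**3 - 24*k**2 - 18*k - 7 matches t_k.

Yes. s_k = k \left(- 4 k^{3} - k - 2\right).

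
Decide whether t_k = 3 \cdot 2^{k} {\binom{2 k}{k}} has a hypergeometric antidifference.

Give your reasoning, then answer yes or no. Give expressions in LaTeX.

Compute t_(k+1)/t_k: get 4*(2*k + 1)/(k + 1).
Normal form (A,B,C) = (8*k + 4, k + 1, 1).
f must satisfy (8*k + 4)·f(k+1) − (k)·f(k) = 1.
d = -1 from the (1,1,0) case.
Bound -1 < 0, so the key equation has no polynomial solution.

No — t_k has no hypergeometric antidifference.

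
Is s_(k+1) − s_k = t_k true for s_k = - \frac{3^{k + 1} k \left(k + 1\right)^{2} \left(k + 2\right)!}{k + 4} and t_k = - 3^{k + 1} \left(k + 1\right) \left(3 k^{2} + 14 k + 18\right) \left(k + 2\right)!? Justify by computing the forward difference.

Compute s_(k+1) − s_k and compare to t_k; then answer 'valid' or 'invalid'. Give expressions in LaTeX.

s_(k+1) = -3**(k + 2)*(k + 1)*(k + 2)**2*factorial(k + 3)/(k + 5)
s_(k+1) − s_k = -3**(k + 1)*(k + 1)*(3*k**4 + 32*k**3 + 126*k**2 + 223*k + 144)*factorial(k + 2)/((k + 4)*(k + 5))
(s_(k+1) − s_k) − t_k = 3**(k + 2)*(k + 1)*(3*k**3 + 26*k**2 + 73*k + 72)*factorial(k + 2)/((k + 4)*(k + 5))

Invalid: residual \frac{3^{k + 2} \left(k + 1\right) \left(3 k^{3} + 26 k^{2} + 73 k + 72\right) \left(k + 2\right)!}{\left(k + 4\right) \left(k + 5\right)} ≠ 0.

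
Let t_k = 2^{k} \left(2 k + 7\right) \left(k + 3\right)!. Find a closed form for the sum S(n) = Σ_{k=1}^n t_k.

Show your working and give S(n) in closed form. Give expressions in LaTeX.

t_(k+1)/t_k = 2*(k + 4)*(2*k + 9)/(2*k + 7).
A = 2*k + 8, B = 1, C = k + 7/2.
Need (2*k + 8)·f(k+1) − (1)·f(k) = k + 7/2.
deg f ≤ 0 (via 1,0,1).
Solve for f: f(k) = 1/2 (degree 0 ≤ 0).
Then R = B(k−1)f/C = 1/(2*k + 7), so s_k = R(k)·t_k = 2**k*factorial(k + 3).
Δs = 2**k*(2*k + 7)*factorial(k + 3), as required.
Σ_(k=1)^n t_k = s_(n+1) − s_(1) = (2**(n + 1)*factorial(n + 4)) − (48), i.e. 2*2**n*factorial(n + 4) - 48.

S(n) = 2 \cdot 2^{n} \left(n + 4\right)! - 48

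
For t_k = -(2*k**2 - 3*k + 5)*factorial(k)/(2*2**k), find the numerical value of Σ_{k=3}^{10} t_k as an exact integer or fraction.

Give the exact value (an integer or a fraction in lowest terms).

Σ = -2962557/8

Compute t_(k+1)/t_k: get (k + 1)*(-3*k + 2*(k + 1)**2 + 2)/(2*(2*k**2 - 3*k + 5)).
Factor: A=k/2 + 1/2; B=1; C=k**2 - 3*k/2 + 5/2.
Key eq: (k/2 + 1/2)·f(k+1) = (1)·f(k) + (k**2 - 3*k/2 + 5/2).
deg f ≤ 1 (via 1,0,2).
Match coefficients ⇒ f(k) = 2*k - 3.
Then R = B(k−1)f/C = 2*(2*k - 3)/(2*k**2 - 3*k + 5), so s_k = R(k)·t_k = -(2*k - 3)*factorial(k)/2**k.
s_(k+1) − s_k = -(2*k**2 - 3*k + 5)*factorial(k)/(2*2**k) = t_k.
Telescoping: Σ = s_(11) − s_(3) = -2962575/8 − (-9/4) = -2962557/8.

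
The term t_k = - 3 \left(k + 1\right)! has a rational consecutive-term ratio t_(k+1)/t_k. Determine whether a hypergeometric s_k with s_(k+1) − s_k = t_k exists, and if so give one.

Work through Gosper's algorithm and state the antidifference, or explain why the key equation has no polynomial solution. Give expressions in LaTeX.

none — t_k is not Gosper-summable

r(k) = k + 2 after simplifying.
Factor: A=k + 2; B=1; C=1.
f must satisfy (k + 2)·f(k+1) − (1)·f(k) = 1.
Degrees (1,0,0) ⇒ d ≤ -1.
Bound -1 < 0, so the key equation has no polynomial solution.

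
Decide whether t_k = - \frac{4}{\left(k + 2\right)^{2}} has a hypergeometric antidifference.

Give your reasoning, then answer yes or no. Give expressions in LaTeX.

No. Not Gosper-summable.

t_(k+1)/t_k = (k + 2)**2/(k + 3)**2.
So A=k**2 + 4*k + 4 and B=k**2 + 6*k + 9, with C=1.
f must satisfy (k**2 + 4*k + 4)·f(k+1) − (k**2 + 4*k + 4)·f(k) = 1.
deg f ≤ 0 (via 2,2,0).
f = c0 ⇒ A·f(k+1) − B(k−1)·f(k) − C = -1. The system {-1 = 0} is inconsistent; no antidifference.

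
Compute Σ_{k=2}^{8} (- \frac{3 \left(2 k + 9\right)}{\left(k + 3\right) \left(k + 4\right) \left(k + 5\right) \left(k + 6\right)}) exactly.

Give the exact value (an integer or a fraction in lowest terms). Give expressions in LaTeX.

The ratio is (k + 3)*(2*k + 11)/((k + 7)*(2*k + 9)).
Gosper form: A/B · C(k+1)/C(k) with A=k + 3, B=k + 7, C=k + 9/2.
Need (k + 3)·f(k+1) − (k + 6)·f(k) = k + 9/2.
Bound: deg f ≤ 3.
Coefficient equations give f(k) = k*(k + 4)*(k + 8)/30.
So s_k = (B(k−1)f/C)·t_k = (k*(k + 4)*(k + 6)*(k + 8)/(15*(2*k + 9)))·t_k = k*(-k - 8)/(5*(k**2 + 8*k + 15)).
s_(k+1) − s_k = 3*(-2*k - 9)/(k**4 + 18*k**3 + 119*k**2 + 342*k + 360) = t_k.
Telescoping: Σ = s_(9) − s_(2) = -51/280 − (-4/35) = -19/280.

Σ = -19/280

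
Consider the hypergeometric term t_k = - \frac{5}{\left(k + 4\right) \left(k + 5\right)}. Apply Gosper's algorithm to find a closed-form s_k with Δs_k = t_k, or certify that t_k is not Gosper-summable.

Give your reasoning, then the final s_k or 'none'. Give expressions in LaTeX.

The ratio is (k + 4)/(k + 6).
Normal form (A,B,C) = (k + 4, k + 6, 1).
Solve (k + 4)·f(k+1) − (k + 5)·f(k) = 1.
From deg A=1, deg B=1, deg C=0: d=1.
A polynomial solution: f(k) = k/4.
So s_k = (B(k−1)f/C)·t_k = (k*(k + 5)/4)·t_k = -5*k/(4*k + 16).
Verify: -5/(k**2 + 9*k + 20) matches t_k.

s_k = - \frac{5 k}{4 k + 16}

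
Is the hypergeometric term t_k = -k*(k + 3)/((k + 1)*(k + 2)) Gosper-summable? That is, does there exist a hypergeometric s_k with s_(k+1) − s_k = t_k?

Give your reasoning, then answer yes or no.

Yes. s_k = k*(1 - k)/(k + 1).

The ratio is (k + 1)**2*(k + 4)/(k*(k + 3)**2).
Take A(k)=k + 1, B(k)=k + 3, C(k)=k**2 + 3*k.
Need (k + 1)·f(k+1) − (k + 2)·f(k) = k**2 + 3*k.
Degrees (1,1,2) ⇒ d ≤ 2.
Solve for f: f(k) = k*(k - 1) (degree 2 ≤ 2).
So s_k = (B(k−1)f/C)·t_k = ((k - 1)*(k + 2)/(k + 3))·t_k = k*(1 - k)/(k + 1).
Verify: k*(-k - 3)/(k**2 + 3*k + 2) matches t_k.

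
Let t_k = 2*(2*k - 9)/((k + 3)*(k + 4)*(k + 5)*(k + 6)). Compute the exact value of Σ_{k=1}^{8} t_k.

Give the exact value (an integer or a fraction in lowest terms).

Σ = -3/130

t_(k+1)/t_k = (k + 3)*(2*k - 7)/((k + 7)*(2*k - 9)).
A = k + 3, B = k + 7, C = k - 9/2.
Solve (k + 3)·f(k+1) − (k + 6)·f(k) = k - 9/2.
d = 3 from the (1,1,1) case.
Match coefficients ⇒ f(k) = -k*(k**2 + 12*k + 77)/60.
Then R = B(k−1)f/C = -k*(k + 6)*(k**2 + 12*k + 77)/(30*(2*k - 9)), so s_k = R(k)·t_k = k*(-k**2 - 12*k - 77)/(15*(k + 3)*(k + 4)*(k + 5)).
s_(k+1) − s_k = 2*(2*k - 9)/(k**4 + 18*k**3 + 119*k**2 + 342*k + 360) = t_k.
Σ_(k=1)^(8) t_k = s_(9) − s_(1) = -19/260 − (-1/20) = -3/130.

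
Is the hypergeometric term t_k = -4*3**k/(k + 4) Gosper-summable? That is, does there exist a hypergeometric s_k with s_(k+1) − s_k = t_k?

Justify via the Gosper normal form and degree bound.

Step 1: r(k) = 3*(k + 4)/(k + 5).
Normal form (A,B,C) = (3*k + 12, k + 5, 1).
Set up (3*k + 12)·f(k+1) − (k + 4)·f(k) − (1) = 0.
deg f ≤ -1 (via 1,1,0).
Negative degree bound (-1): no f exists, t_k not Gosper-summable.

No — key equation has no polynomial f.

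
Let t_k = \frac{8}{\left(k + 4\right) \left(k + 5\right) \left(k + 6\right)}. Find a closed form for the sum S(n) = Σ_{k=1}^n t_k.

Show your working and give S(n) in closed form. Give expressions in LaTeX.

Step 1: r(k) = (k + 4)/(k + 7).
A = k + 4, B = k + 7, C = 1.
Need (k + 4)·f(k+1) − (k + 6)·f(k) = 1.
deg f ≤ 2 (via 1,1,0).
Solve for f: f(k) = k*(k + 9)/40 (degree 2 ≤ 2).
Certificate R = B(k−1)f/C = k*(k + 6)*(k + 9)/40 gives s_k = k*(k + 9)/(5*(k + 4)*(k + 5)).
Δs = 8/(k**3 + 15*k**2 + 74*k + 120), as required.
s_(n+1) = (n**2 + 11*n + 10)/(5*(n**2 + 11*n + 30)) and s_(1) = 1/15, so S(n) = 2*n*(n + 11)/(15*(n**2 + 11*n + 30)).

S(n) = \frac{2 n \left(n + 11\right)}{15 \left(n^{2} + 11 n + 30\right)}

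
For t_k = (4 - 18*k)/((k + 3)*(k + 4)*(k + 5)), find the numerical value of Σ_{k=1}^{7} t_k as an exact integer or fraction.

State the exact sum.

t_(k+1)/t_k = (k + 3)*(9*k + 7)/((k + 6)*(9*k - 2)).
Take A(k)=k + 3, B(k)=k + 6, C(k)=k - 2/9.
Set up (k + 3)·f(k+1) − (k + 5)·f(k) − (k - 2/9) = 0.
Degrees (1,1,1) ⇒ d ≤ 2.
Match coefficients ⇒ f(k) = k*(25*k - 41)/216.
Then R = B(k−1)f/C = k*(k + 5)*(25*k - 41)/(24*(9*k - 2)), so s_k = R(k)·t_k = -k*(25*k - 41)/(12*(k + 3)*(k + 4)).
Check: Δs_k = 2*(2 - 9*k)/(k**3 + 12*k**2 + 47*k + 60). ✓
Σ_(k=1)^(7) t_k = s_(8) − s_(1) = -53/66 − (1/15) = -287/330.

Σ = -287/330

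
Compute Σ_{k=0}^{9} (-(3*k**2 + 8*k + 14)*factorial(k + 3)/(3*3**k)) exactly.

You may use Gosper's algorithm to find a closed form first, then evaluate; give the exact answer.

Σ = -820016284/243

Step 1: r(k) = (k + 4)*(8*k + 3*(k + 1)**2 + 22)/(3*(3*k**2 + 8*k + 14)).
Take A(k)=k/3 + 4/3, B(k)=1, C(k)=k**2 + 8*k/3 + 14/3.
Set up (k/3 + 4/3)·f(k+1) − (1)·f(k) − (k**2 + 8*k/3 + 14/3) = 0.
Degrees (1,0,2) ⇒ d ≤ 1.
Match coefficients ⇒ f(k) = 3*k + 2.
R(k) = B(k−1)·f(k)/C(k) = 3*(3*k + 2)/(3*k**2 + 8*k + 14); s_k = R·t_k = -(3*k + 2)*factorial(k + 3)/3**k.
s_(k+1) − s_k = -(3*k**2 + 8*k + 14)*factorial(k + 3)/(3*3**k) = t_k.
Sum = s_(10) − s_(0); s_(10) = -820019200/243, s_(0) = -12 ⇒ -820016284/243.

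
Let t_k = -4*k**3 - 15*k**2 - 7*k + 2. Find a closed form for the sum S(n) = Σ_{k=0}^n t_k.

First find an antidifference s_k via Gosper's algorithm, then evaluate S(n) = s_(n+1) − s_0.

r(k) = (4*k**3 + 27*k**2 + 49*k + 24)/(4*k**3 + 15*k**2 + 7*k - 2) after simplifying.
Gosper form: A/B · C(k+1)/C(k) with A=1, B=1, C=k**3 + 15*k**2/4 + 7*k/4 - 1/2.
Solve (1)·f(k+1) − (1)·f(k) = k**3 + 15*k**2/4 + 7*k/4 - 1/2.
From deg A=0, deg B=0, deg C=3: d=4.
Coefficient equations give f(k) = k*(k**3 + 3*k**2 - 3*k - 3)/4.
Get s_k = R·t_k = k*(-k**3 - 3*k**2 + 3*k + 3) with R(k) = B(k−1)f(k)/C(k) = k*(k**3 + 3*k**2 - 3*k - 3)/(4*k**3 + 15*k**2 + 7*k - 2).
Δs = -4*k**3 - 15*k**2 - 7*k + 2, as required.
Evaluate: s_(n+1) = -n**4 - 7*n**3 - 12*n**2 - 4*n + 2; subtract s_(0) = 0 ⇒ S(n) = -n**4 - 7*n**3 - 12*n**2 - 4*n + 2.

S(n) = -n**4 - 7*n**3 - 12*n**2 - 4*n + 2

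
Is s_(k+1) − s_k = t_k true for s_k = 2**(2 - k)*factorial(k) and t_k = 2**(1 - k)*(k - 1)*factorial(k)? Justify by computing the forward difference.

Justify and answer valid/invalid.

s_(k+1) = 2**(1 - k)*factorial(k + 1)
s_(k+1) − s_k = 2**(1 - k)*(k - 1)*factorial(k)
(s_(k+1) − s_k) − t_k = 0

valid (s_(k+1) − s_k reduces to t_k)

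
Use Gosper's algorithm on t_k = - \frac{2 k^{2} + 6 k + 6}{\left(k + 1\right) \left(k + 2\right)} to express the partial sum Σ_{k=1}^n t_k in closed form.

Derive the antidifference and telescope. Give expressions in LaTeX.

S(n) = \frac{n \left(- 2 n - 5\right)}{n + 2}

Step 1: r(k) = (k + 1)*(3*k + (k + 1)**2 + 6)/((k + 3)*(k**2 + 3*k + 3)).
Factor: A=k + 1; B=k + 3; C=k**2 + 3*k + 3.
Solve (k + 1)·f(k+1) − (k + 2)·f(k) = k**2 + 3*k + 3.
Degrees (1,1,2) ⇒ d ≤ 2.
Match coefficients ⇒ f(k) = k*(k + 2).
Certificate R = B(k−1)f/C = k*(k + 2)**2/(k**2 + 3*k + 3) gives s_k = -2*k*(k + 2)/(k + 1).
Verify: 2*(-k**2 - 3*k - 3)/(k**2 + 3*k + 2) matches t_k.
Telescope: S(n) = s_(n+1) − s_(1) = 2*(-n**2 - 4*n - 3)/(n + 2) − (-3) = n*(-2*n - 5)/(n + 2).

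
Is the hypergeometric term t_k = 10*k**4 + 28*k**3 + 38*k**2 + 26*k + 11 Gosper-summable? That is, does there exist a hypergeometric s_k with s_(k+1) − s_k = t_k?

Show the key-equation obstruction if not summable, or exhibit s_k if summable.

Yes. s_k = k*(2*k**4 + 2*k**3 + 2*k**2 + k + 4).

Step 1: r(k) = (10*k**4 + 68*k**3 + 182*k**2 + 226*k + 113)/(10*k**4 + 28*k**3 + 38*k**2 + 26*k + 11).
Take A(k)=1, B(k)=1, C(k)=k**4 + 14*k**3/5 + 19*k**2/5 + 13*k/5 + 11/10.
Key eq: (1)·f(k+1) = (1)·f(k) + (k**4 + 14*k**3/5 + 19*k**2/5 + 13*k/5 + 11/10).
Bound: deg f ≤ 5.
Match coefficients ⇒ f(k) = k*(2*k**4 + 2*k**3 + 2*k**2 + k + 4)/10.
Certificate R = B(k−1)f/C = k*(2*k**4 + 2*k**3 + 2*k**2 + k + 4)/(10*k**4 + 28*k**3 + 38*k**2 + 26*k + 11) gives s_k = k*(2*k**4 + 2*k**3 + 2*k**2 + k + 4).
Δs = 10*k**4 + 28*k**3 + 38*k**2 + 26*k + 11, as required.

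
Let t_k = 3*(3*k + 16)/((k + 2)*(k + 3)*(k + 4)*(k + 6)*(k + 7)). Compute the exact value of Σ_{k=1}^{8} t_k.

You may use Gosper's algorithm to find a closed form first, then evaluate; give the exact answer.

Σ = 79/2310

r(k) = (k + 2)*(k + 6)*(3*k + 19)/((k + 5)*(k + 8)*(3*k + 16)) after simplifying.
Take A(k)=k + 2, B(k)=k + 8, C(k)=k**2 + 31*k/3 + 80/3.
f must satisfy (k + 2)·f(k+1) − (k + 7)·f(k) = k**2 + 31*k/3 + 80/3.
d = 5 from the (1,1,2) case.
Solve for f: f(k) = k*(k + 4)*(k + 5)*(k**2 + 11*k + 36)/108 (degree 5 ≤ 5).
So s_k = (B(k−1)f/C)·t_k = (k*(k + 4)*(k + 7)*(k**2 + 11*k + 36)/(36*(3*k + 16)))·t_k = k*(k**2 + 11*k + 36)/(12*(k**3 + 11*k**2 + 36*k + 36)).
Verify: 3*(3*k + 16)/(k**5 + 22*k**4 + 185*k**3 + 740*k**2 + 1404*k + 1008) matches t_k.
Evaluate s at k=9 and k=1: 9/110 and 1/21; difference 79/2310.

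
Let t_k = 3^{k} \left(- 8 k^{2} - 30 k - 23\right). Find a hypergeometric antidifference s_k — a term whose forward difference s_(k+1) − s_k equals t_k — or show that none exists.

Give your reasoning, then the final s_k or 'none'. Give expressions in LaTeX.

s_k = 3^{k} \left(- 4 k^{2} - 3 k - 1\right)

Step 1: r(k) = 3*(8*k**2 + 46*k + 61)/(8*k**2 + 30*k + 23).
Factor: A=3; B=1; C=k**2 + 15*k/4 + 23/8.
f must satisfy (3)·f(k+1) − (1)·f(k) = k**2 + 15*k/4 + 23/8.
Bound: deg f ≤ 2.
Coefficient equations give f(k) = (4*k**2 + 3*k + 1)/8.
Certificate R = B(k−1)f/C = (4*k**2 + 3*k + 1)/(8*k**2 + 30*k + 23) gives s_k = 3**k*(-4*k**2 - 3*k - 1).
Check: Δs_k = 3**k*(-8*k**2 - 30*k - 23). ✓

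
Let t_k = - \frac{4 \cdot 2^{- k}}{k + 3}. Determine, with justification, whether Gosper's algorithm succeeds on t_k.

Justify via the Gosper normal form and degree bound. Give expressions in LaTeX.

Step 1: r(k) = (k + 3)/(2*(k + 4)).
Take A(k)=k/2 + 3/2, B(k)=k + 4, C(k)=1.
f must satisfy (k/2 + 3/2)·f(k+1) − (k + 3)·f(k) = 1.
Degrees (1,1,0) ⇒ d ≤ -1.
d = -1 < 0 ⇒ no nonzero polynomial f; not summable.

No. Not Gosper-summable.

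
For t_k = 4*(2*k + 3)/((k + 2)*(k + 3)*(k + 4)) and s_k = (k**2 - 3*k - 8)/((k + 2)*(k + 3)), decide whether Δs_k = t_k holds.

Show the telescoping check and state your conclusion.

Valid: the claim telescopes to t_k.

s_(k+1) = (k**2 - k - 10)/(k**2 + 7*k + 12)
s_(k+1) − s_k = 4*(2*k + 3)/(k**3 + 9*k**2 + 26*k + 24)
(s_(k+1) − s_k) − t_k = 0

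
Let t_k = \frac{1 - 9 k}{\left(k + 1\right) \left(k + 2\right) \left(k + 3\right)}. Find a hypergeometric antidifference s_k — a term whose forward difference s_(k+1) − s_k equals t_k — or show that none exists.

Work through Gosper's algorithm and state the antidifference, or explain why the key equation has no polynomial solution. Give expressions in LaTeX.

s_k = \frac{k \left(3 - 2 k\right)}{\left(k + 1\right) \left(k + 2\right)}

Compute t_(k+1)/t_k: get (k + 1)*(9*k + 8)/((k + 4)*(9*k - 1)).
Factor: A=k + 1; B=k + 4; C=k - 1/9.
Need (k + 1)·f(k+1) − (k + 3)·f(k) = k - 1/9.
Degrees (1,1,1) ⇒ d ≤ 2.
Coefficient equations give f(k) = k*(2*k - 3)/9.
So s_k = (B(k−1)f/C)·t_k = (k*(k + 3)*(2*k - 3)/(9*k - 1))·t_k = k*(3 - 2*k)/((k + 1)*(k + 2)).
Check: Δs_k = (1 - 9*k)/(k**3 + 6*k**2 + 11*k + 6). ✓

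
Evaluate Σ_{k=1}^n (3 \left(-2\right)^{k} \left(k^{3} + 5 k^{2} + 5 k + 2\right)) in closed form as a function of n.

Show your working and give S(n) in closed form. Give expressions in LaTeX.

S(n) = 2 \left(-2\right)^{n} n^{3} + 12 \left(-2\right)^{n} n^{2} + 16 \left(-2\right)^{n} n + 6 \left(-2\right)^{n} - 6

t_(k+1)/t_k = 2*(-k**3 - 8*k**2 - 18*k - 13)/(k**3 + 5*k**2 + 5*k + 2).
A = -2, B = 1, C = k**3 + 5*k**2 + 5*k + 2.
f must satisfy (-2)·f(k+1) − (1)·f(k) = k**3 + 5*k**2 + 5*k + 2.
From deg A=0, deg B=0, deg C=3: d=3.
Solve for f: f(k) = -k*(k**2 + 3*k - 1)/3 (degree 3 ≤ 3).
Then R = B(k−1)f/C = -k*(k**2 + 3*k - 1)/(3*(k**3 + 5*k**2 + 5*k + 2)), so s_k = R(k)·t_k = (-2)**k*k*(-k**2 - 3*k + 1).
s_(k+1) − s_k = 3*(-2)**k*(k**3 + 5*k**2 + 5*k + 2) = t_k.
s_(n+1) = 2*(-2)**n*(n**3 + 6*n**2 + 8*n + 3) and s_(1) = 6, so S(n) = 2*(-2)**n*n**3 + 12*(-2)**n*n**2 + 16*(-2)**n*n + 6*(-2)**n - 6.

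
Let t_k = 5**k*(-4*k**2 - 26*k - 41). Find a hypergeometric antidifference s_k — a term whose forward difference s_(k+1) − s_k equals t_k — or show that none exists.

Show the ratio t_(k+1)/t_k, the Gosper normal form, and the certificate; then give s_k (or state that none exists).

s_k = 5**k*(-k**2 - 4*k - 4)

r(k) = 5*(4*k**2 + 34*k + 71)/(4*k**2 + 26*k + 41) after simplifying.
Normal form (A,B,C) = (5, 1, k**2 + 13*k/2 + 41/4).
Set up (5)·f(k+1) − (1)·f(k) − (k**2 + 13*k/2 + 41/4) = 0.
d = 2 from the (0,0,2) case.
Solving with deg f ≤ 2: f(k) = (k + 2)**2/4.
R(k) = B(k−1)·f(k)/C(k) = (k + 2)**2/(4*k**2 + 26*k + 41); s_k = R·t_k = 5**k*(-k**2 - 4*k - 4).
s_(k+1) − s_k = 5**k*(-4*k**2 - 26*k - 41) = t_k.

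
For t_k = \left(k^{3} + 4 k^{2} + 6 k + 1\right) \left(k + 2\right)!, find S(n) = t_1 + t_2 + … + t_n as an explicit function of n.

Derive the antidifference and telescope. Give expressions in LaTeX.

r(k) = (k**4 + 10*k**3 + 38*k**2 + 63*k + 36)/(k**3 + 4*k**2 + 6*k + 1) after simplifying.
So A=k + 3 and B=1, with C=k**3 + 4*k**2 + 6*k + 1.
Solve (k + 3)·f(k+1) − (1)·f(k) = k**3 + 4*k**2 + 6*k + 1.
d = 2 from the (1,0,3) case.
Match coefficients ⇒ f(k) = (k - 1)*(k + 1).
Then R = B(k−1)f/C = (k - 1)*(k + 1)/(k**3 + 4*k**2 + 6*k + 1), so s_k = R(k)·t_k = (k - 1)*(k + 1)*factorial(k + 2).
s_(k+1) − s_k = (k**3 + 4*k**2 + 6*k + 1)*factorial(k + 2) = t_k.
Telescope: S(n) = s_(n+1) − s_(1) = n*(n + 2)*factorial(n + 3) − (0) = n*(n + 2)*factorial(n + 3).

S(n) = n \left(n + 2\right) \left(n + 3\right)!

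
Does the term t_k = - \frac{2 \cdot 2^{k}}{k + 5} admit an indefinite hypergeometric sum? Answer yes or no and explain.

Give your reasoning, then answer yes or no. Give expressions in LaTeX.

Ratio r(k) = 2*(k + 5)/(k + 6).
Factor: A=2*k + 10; B=k + 6; C=1.
Need (2*k + 10)·f(k+1) − (k + 5)·f(k) = 1.
d = -1 from the (1,1,0) case.
Bound -1 < 0, so the key equation has no polynomial solution.

No. Not Gosper-summable.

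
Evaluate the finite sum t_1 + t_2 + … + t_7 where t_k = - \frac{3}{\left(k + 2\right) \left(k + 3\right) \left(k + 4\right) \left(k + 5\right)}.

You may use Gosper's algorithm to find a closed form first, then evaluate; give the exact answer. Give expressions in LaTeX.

Σ = -7/440

r(k) = (k + 2)/(k + 6) after simplifying.
So A=k + 2 and B=k + 6, with C=1.
Need (k + 2)·f(k+1) − (k + 5)·f(k) = 1.
d = 3 from the (1,1,0) case.
Solving with deg f ≤ 3: f(k) = k*(k**2 + 9*k + 26)/72.
Certificate R = B(k−1)f/C = k*(k + 5)*(k**2 + 9*k + 26)/72 gives s_k = k*(-k**2 - 9*k - 26)/(24*(k + 2)*(k + 3)*(k + 4)).
Verify: -3/(k**4 + 14*k**3 + 71*k**2 + 154*k + 120) matches t_k.
Sum = s_(8) − s_(1); s_(8) = -9/220, s_(1) = -1/40 ⇒ -7/440.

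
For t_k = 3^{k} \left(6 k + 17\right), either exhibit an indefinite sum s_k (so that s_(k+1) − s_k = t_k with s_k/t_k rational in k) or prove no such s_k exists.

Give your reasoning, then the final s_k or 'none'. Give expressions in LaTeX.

s_k = 3^{k} \left(3 k + 4\right)

t_(k+1)/t_k = 3*(6*k + 23)/(6*k + 17).
Factor: A=3; B=1; C=k + 17/6.
Key eq: (3)·f(k+1) = (1)·f(k) + (k + 17/6).
From deg A=0, deg B=0, deg C=1: d=1.
Solving with deg f ≤ 1: f(k) = (3*k + 4)/6.
So s_k = (B(k−1)f/C)·t_k = ((3*k + 4)/(6*k + 17))·t_k = 3**k*(3*k + 4).
Verify: 3**k*(6*k + 17) matches t_k.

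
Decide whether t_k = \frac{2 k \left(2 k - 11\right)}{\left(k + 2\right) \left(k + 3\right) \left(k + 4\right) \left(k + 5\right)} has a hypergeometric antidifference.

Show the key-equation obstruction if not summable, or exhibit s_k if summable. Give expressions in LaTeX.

Yes. s_k = \frac{k \left(k^{2} - 39 k + 38\right)}{12 \left(k + 2\right) \left(k + 3\right) \left(k + 4\right)}.

Ratio r(k) = (k + 1)*(k + 2)*(2*k - 9)/(k*(k + 6)*(2*k - 11)).
Take A(k)=k + 2, B(k)=k + 6, C(k)=k**2 - 11*k/2.
f must satisfy (k + 2)·f(k+1) − (k + 5)·f(k) = k**2 - 11*k/2.
From deg A=1, deg B=1, deg C=2: d=3.
Solving with deg f ≤ 3: f(k) = k*(k - 38)*(k - 1)/48.
So s_k = (B(k−1)f/C)·t_k = ((k - 38)*(k - 1)*(k + 5)/(24*(2*k - 11)))·t_k = k*(k**2 - 39*k + 38)/(12*(k + 2)*(k + 3)*(k + 4)).
Verify: 2*k*(2*k - 11)/(k**4 + 14*k**3 + 71*k**2 + 154*k + 120) matches t_k.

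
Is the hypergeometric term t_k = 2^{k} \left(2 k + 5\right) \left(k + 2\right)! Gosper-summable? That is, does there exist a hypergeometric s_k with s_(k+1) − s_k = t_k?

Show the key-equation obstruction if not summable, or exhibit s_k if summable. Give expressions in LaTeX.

Yes. s_k = 2^{k} \left(k + 2\right)!.

The ratio is 2*(k + 3)*(2*k + 7)/(2*k + 5).
Take A(k)=2*k + 6, B(k)=1, C(k)=k + 5/2.
f must satisfy (2*k + 6)·f(k+1) − (1)·f(k) = k + 5/2.
deg f ≤ 0 (via 1,0,1).
A polynomial solution: f(k) = 1/2.
Get s_k = R·t_k = 2**k*factorial(k + 2) with R(k) = B(k−1)f(k)/C(k) = 1/(2*k + 5).
Verify: 2**k*(2*k + 5)*factorial(k + 2) matches t_k.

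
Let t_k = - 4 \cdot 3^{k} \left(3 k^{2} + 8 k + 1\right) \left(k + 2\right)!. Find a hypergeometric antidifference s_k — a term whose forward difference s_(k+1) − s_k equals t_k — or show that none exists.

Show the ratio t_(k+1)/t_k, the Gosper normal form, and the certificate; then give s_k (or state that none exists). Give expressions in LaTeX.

Ratio r(k) = 3*(3*k**3 + 23*k**2 + 54*k + 36)/(3*k**2 + 8*k + 1).
Factor: A=3*k + 9; B=1; C=k**2 + 8*k/3 + 1/3.
Need (3*k + 9)·f(k+1) − (1)·f(k) = k**2 + 8*k/3 + 1/3.
Degrees (1,0,2) ⇒ d ≤ 1.
Solving with deg f ≤ 1: f(k) = (k - 1)/3.
So s_k = (B(k−1)f/C)·t_k = ((k - 1)/(3*k**2 + 8*k + 1))·t_k = -4*3**k*(k - 1)*factorial(k + 2).
Verify: -4*3**k*(3*k**2 + 8*k + 1)*factorial(k + 2) matches t_k.

s_k = - 4 \cdot 3^{k} \left(k - 1\right) \left(k + 2\right)!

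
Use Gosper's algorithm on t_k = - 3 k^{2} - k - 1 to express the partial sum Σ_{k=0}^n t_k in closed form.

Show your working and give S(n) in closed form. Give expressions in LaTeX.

Compute t_(k+1)/t_k: get (k + 3*(k + 1)**2 + 2)/(3*k**2 + k + 1).
Take A(k)=1, B(k)=1, C(k)=k**2 + k/3 + 1/3.
Set up (1)·f(k+1) − (1)·f(k) − (k**2 + k/3 + 1/3) = 0.
d = 3 from the (0,0,2) case.
A polynomial solution: f(k) = k*(k**2 - k + 1)/3.
Then R = B(k−1)f/C = k*(k**2 - k + 1)/(3*k**2 + k + 1), so s_k = R(k)·t_k = k*(-k**2 + k - 1).
Check: Δs_k = -3*k**2 - k - 1. ✓
s_(n+1) = -n**3 - 2*n**2 - 2*n - 1 and s_(0) = 0, so S(n) = -n**3 - 2*n**2 - 2*n - 1.

S(n) = - n^{3} - 2 n^{2} - 2 n - 1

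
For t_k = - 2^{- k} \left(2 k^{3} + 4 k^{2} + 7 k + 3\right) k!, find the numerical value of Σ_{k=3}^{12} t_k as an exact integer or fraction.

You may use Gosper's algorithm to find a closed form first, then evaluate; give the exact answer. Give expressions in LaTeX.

Σ = -2219592225/4

Step 1: r(k) = (2*k**4 + 12*k**3 + 31*k**2 + 37*k + 16)/(2*(2*k**3 + 4*k**2 + 7*k + 3)).
So A=k/2 + 1/2 and B=1, with C=k**3 + 2*k**2 + 7*k/2 + 3/2.
Solve (k/2 + 1/2)·f(k+1) − (1)·f(k) = k**3 + 2*k**2 + 7*k/2 + 3/2.
From deg A=1, deg B=0, deg C=3: d=2.
Solve for f: f(k) = 2*k**2 + 2*k + 1 (degree 2 ≤ 2).
So s_k = (B(k−1)f/C)·t_k = (2*(2*k**2 + 2*k + 1)/(2*k**3 + 4*k**2 + 7*k + 3))·t_k = -2**(1 - k)*(2*k**2 + 2*k + 1)*factorial(k).
Δs = -(2*k**3 + 4*k**2 + 7*k + 3)*factorial(k)/2**k, as required.
Σ_(k=3)^(12) t_k = s_(13) − s_(3) = -2219592375/4 − (-75/2) = -2219592225/4.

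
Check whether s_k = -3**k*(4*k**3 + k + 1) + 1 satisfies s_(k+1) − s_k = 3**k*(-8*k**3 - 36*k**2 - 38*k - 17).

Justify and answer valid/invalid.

valid (s_(k+1) − s_k reduces to t_k)

s_(k+1) = -3*3**k*(k + 4*(k + 1)**3 + 2) + 1
s_(k+1) − s_k = 3**k*(4*k**3 - 2*k - 12*(k + 1)**3 - 5)
(s_(k+1) − s_k) − t_k = 0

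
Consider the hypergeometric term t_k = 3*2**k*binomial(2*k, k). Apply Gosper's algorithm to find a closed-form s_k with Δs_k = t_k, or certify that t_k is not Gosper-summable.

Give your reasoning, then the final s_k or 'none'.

Ratio r(k) = 4*(2*k + 1)/(k + 1).
So A=8*k + 4 and B=k + 1, with C=1.
Need (8*k + 4)·f(k+1) − (k)·f(k) = 1.
d = -1 from the (1,1,0) case.
Bound -1 < 0, so the key equation has no polynomial solution.

not Gosper-summable; s_k does not exist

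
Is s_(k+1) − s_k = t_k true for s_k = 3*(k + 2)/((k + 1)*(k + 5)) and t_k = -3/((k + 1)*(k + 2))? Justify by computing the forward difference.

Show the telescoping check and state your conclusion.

s_(k+1) = 3*(k + 3)/((k + 2)*(k + 6))
s_(k+1) − s_k = 3*(-k**2 - 5*k - 9)/(k**4 + 14*k**3 + 65*k**2 + 112*k + 60)
(s_(k+1) − s_k) − t_k = 9*(2*k + 7)/(k**4 + 14*k**3 + 65*k**2 + 112*k + 60)

Invalid: residual 9*(2*k + 7)/(k**4 + 14*k**3 + 65*k**2 + 112*k + 60) ≠ 0.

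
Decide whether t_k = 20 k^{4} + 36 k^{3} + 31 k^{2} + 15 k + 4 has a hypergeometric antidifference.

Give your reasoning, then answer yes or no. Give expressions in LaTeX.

Step 1: r(k) = (20*k**4 + 116*k**3 + 259*k**2 + 265*k + 106)/(20*k**4 + 36*k**3 + 31*k**2 + 15*k + 4).
Gosper form: A/B · C(k+1)/C(k) with A=1, B=1, C=k**4 + 9*k**3/5 + 31*k**2/20 + 3*k/4 + 1/5.
f must satisfy (1)·f(k+1) − (1)·f(k) = k**4 + 9*k**3/5 + 31*k**2/20 + 3*k/4 + 1/5.
Degrees (0,0,4) ⇒ d ≤ 5.
A polynomial solution: f(k) = k*(4*k**4 - k**3 - k**2 + k + 1)/20.
Certificate R = B(k−1)f/C = k*(4*k**4 - k**3 - k**2 + k + 1)/(20*k**4 + 36*k**3 + 31*k**2 + 15*k + 4) gives s_k = k*(4*k**4 - k**3 - k**2 + k + 1).
s_(k+1) − s_k = 20*k**4 + 36*k**3 + 31*k**2 + 15*k + 4 = t_k.

Yes. s_k = k \left(4 k^{4} - k^{3} - k^{2} + k + 1\right).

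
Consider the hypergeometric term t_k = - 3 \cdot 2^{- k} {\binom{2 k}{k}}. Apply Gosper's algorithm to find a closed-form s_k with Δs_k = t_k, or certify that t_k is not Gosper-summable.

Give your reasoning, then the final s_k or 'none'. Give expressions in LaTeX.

not Gosper-summable; s_k does not exist

Step 1: r(k) = (2*k + 1)/(k + 1).
Normal form (A,B,C) = (2*k + 1, k + 1, 1).
Key eq: (2*k + 1)·f(k+1) = (k)·f(k) + (1).
Bound: deg f ≤ -1.
Bound -1 < 0, so the key equation has no polynomial solution.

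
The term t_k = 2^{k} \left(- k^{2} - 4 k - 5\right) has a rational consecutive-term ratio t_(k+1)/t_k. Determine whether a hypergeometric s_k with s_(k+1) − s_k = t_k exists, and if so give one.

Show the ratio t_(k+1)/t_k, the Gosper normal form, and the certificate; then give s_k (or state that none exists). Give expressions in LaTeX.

s_k = 2^{k} \left(- k^{2} - 3\right)

The ratio is 2*(k**2 + 6*k + 10)/(k**2 + 4*k + 5).
Gosper form: A/B · C(k+1)/C(k) with A=2, B=1, C=k**2 + 4*k + 5.
Solve (2)·f(k+1) − (1)·f(k) = k**2 + 4*k + 5.
Bound: deg f ≤ 2.
A polynomial solution: f(k) = k**2 + 3.
Certificate R = B(k−1)f/C = (k**2 + 3)/(k**2 + 4*k + 5) gives s_k = 2**k*(-k**2 - 3).
Check: Δs_k = 2**k*(-k**2 - 4*k - 5). ✓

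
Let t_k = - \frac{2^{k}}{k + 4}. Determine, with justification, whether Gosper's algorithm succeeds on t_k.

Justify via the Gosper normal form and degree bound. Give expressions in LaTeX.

Compute t_(k+1)/t_k: get 2*(k + 4)/(k + 5).
A = 2*k + 8, B = k + 5, C = 1.
Need (2*k + 8)·f(k+1) − (k + 4)·f(k) = 1.
Bound: deg f ≤ -1.
d = -1 < 0 ⇒ no nonzero polynomial f; not summable.

No — t_k has no hypergeometric antidifference.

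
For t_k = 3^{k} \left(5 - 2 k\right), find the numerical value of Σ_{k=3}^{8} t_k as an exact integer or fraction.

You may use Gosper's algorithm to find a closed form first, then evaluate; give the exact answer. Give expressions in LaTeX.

Σ = -98442

Step 1: r(k) = 3*(2*k - 3)/(2*k - 5).
Gosper form: A/B · C(k+1)/C(k) with A=3, B=1, C=k - 5/2.
Key eq: (3)·f(k+1) = (1)·f(k) + (k - 5/2).
d = 1 from the (0,0,1) case.
Coefficient equations give f(k) = (k - 4)/2.
Certificate R = B(k−1)f/C = (k - 4)/(2*k - 5) gives s_k = 3**k*(4 - k).
Verify: 3**k*(5 - 2*k) matches t_k.
Telescoping: Σ = s_(9) − s_(3) = -98415 − (27) = -98442.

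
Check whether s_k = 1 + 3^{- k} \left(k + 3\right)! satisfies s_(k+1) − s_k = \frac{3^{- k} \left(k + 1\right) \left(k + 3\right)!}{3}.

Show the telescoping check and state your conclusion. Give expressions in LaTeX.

s_(k+1) = 3**(-k - 1)*factorial(k + 4) + 1
s_(k+1) − s_k = (k + 1)*factorial(k + 3)/(3*3**k)
(s_(k+1) − s_k) − t_k = 0

Valid — Δs_k = t_k.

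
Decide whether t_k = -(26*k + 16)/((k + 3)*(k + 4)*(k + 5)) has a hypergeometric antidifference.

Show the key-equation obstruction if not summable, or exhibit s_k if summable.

r(k) = (k + 3)*(13*k + 21)/((k + 6)*(13*k + 8)) after simplifying.
A = k + 3, B = k + 6, C = k + 8/13.
Solve (k + 3)·f(k+1) − (k + 5)·f(k) = k + 8/13.
From deg A=1, deg B=1, deg C=1: d=2.
Solving with deg f ≤ 2: f(k) = k*(47*k + 17)/312.
R(k) = B(k−1)·f(k)/C(k) = k*(k + 5)*(47*k + 17)/(24*(13*k + 8)); s_k = R·t_k = -k*(47*k + 17)/(12*(k + 3)*(k + 4)).
Δs = 2*(-13*k - 8)/(k**3 + 12*k**2 + 47*k + 60), as required.

Yes. s_k = -k*(47*k + 17)/(12*(k + 3)*(k + 4)).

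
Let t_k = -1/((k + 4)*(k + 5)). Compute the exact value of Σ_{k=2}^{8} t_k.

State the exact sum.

t_(k+1)/t_k = (k + 4)/(k + 6).
A = k + 4, B = k + 6, C = 1.
Need (k + 4)·f(k+1) − (k + 5)·f(k) = 1.
deg f ≤ 1 (via 1,1,0).
Solving with deg f ≤ 1: f(k) = k/4.
R(k) = B(k−1)·f(k)/C(k) = k*(k + 5)/4; s_k = R·t_k = -k/(4*k + 16).
Check: Δs_k = -1/(k**2 + 9*k + 20). ✓
Telescoping: Σ = s_(9) − s_(2) = -9/52 − (-1/12) = -7/78.

Σ = -7/78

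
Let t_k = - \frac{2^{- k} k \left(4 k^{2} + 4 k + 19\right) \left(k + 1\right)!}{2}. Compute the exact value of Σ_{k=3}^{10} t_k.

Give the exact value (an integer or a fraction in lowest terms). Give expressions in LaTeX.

Σ = -207224163/2

The ratio is (k + 1)*(k + 2)*(4*k + 4*(k + 1)**2 + 23)/(2*k*(4*k**2 + 4*k + 19)).
So A=k/2 + 1 and B=1, with C=k**3 + k**2 + 19*k/4.
Key eq: (k/2 + 1)·f(k+1) = (1)·f(k) + (k**3 + k**2 + 19*k/4).
From deg A=1, deg B=0, deg C=3: d=2.
A polynomial solution: f(k) = (4*k**2 - 4*k + 3)/2.
Certificate R = B(k−1)f/C = 2*(4*k**2 - 4*k + 3)/(k*(4*k**2 + 4*k + 19)) gives s_k = -(4*k**2 - 4*k + 3)*factorial(k + 1)/2**k.
s_(k+1) − s_k = -k*(4*k**2 + 4*k + 19)*factorial(k + 1)/(2*2**k) = t_k.
Σ_(k=3)^(10) t_k = s_(11) − s_(3) = -207224325/2 − (-81) = -207224163/2.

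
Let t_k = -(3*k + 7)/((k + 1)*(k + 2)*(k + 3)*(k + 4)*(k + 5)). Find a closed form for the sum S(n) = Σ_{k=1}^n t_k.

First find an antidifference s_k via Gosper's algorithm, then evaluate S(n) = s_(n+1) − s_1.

S(n) = n*(-n**2 - 11*n - 38)/(40*(n**3 + 11*n**2 + 38*n + 40))

r(k) = (k + 1)*(3*k + 10)/((k + 6)*(3*k + 7)) after simplifying.
Gosper form: A/B · C(k+1)/C(k) with A=k + 1, B=k + 6, C=k + 7/3.
Need (k + 1)·f(k+1) − (k + 5)·f(k) = k + 7/3.
deg f ≤ 4 (via 1,1,1).
Coefficient equations give f(k) = k*(k + 2)*(k**2 + 8*k + 19)/36.
Then R = B(k−1)f/C = k*(k + 2)*(k + 5)*(k**2 + 8*k + 19)/(12*(3*k + 7)), so s_k = R(k)·t_k = k*(-k**2 - 8*k - 19)/(12*(k**3 + 8*k**2 + 19*k + 12)).
s_(k+1) − s_k = (-3*k - 7)/(k**5 + 15*k**4 + 85*k**3 + 225*k**2 + 274*k + 120) = t_k.
Evaluate: s_(n+1) = (-n**3 - 11*n**2 - 38*n - 28)/(12*(n**3 + 11*n**2 + 38*n + 40)); subtract s_(1) = -7/120 ⇒ S(n) = n*(-n**2 - 11*n - 38)/(40*(n**3 + 11*n**2 + 38*n + 40)).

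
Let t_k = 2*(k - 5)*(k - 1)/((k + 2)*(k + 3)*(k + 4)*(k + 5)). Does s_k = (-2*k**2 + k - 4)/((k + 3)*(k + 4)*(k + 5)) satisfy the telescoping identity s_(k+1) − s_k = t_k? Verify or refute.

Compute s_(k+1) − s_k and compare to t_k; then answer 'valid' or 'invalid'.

Invalid: residual 3*(-4*k**2 + 13*k - 14)/(k**5 + 20*k**4 + 155*k**3 + 580*k**2 + 1044*k + 720) ≠ 0.

s_(k+1) = (k - 2*(k + 1)**2 - 3)/((k + 4)*(k + 5)*(k + 6))
s_(k+1) − s_k = (2*k**2 - 16*k + 9)/(k**4 + 18*k**3 + 119*k**2 + 342*k + 360)
(s_(k+1) − s_k) − t_k = 3*(-4*k**2 + 13*k - 14)/(k**5 + 20*k**4 + 155*k**3 + 580*k**2 + 1044*k + 720)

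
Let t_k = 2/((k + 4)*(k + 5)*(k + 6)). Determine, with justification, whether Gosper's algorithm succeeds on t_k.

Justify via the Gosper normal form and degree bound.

Yes. s_k = k*(k + 9)/(20*(k + 4)*(k + 5)).

Step 1: r(k) = (k + 4)/(k + 7).
Normal form (A,B,C) = (k + 4, k + 7, 1).
f must satisfy (k + 4)·f(k+1) − (k + 6)·f(k) = 1.
deg f ≤ 2 (via 1,1,0).
A polynomial solution: f(k) = k*(k + 9)/40.
Then R = B(k−1)f/C = k*(k + 6)*(k + 9)/40, so s_k = R(k)·t_k = k*(k + 9)/(20*(k + 4)*(k + 5)).
Verify: 2/(k**3 + 15*k**2 + 74*k + 120) matches t_k.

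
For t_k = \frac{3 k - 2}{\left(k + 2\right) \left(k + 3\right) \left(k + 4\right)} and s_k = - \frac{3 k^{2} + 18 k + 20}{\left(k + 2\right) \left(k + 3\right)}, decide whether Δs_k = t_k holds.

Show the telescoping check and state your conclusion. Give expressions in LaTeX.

Valid: the claim telescopes to t_k.

s_(k+1) = (-18*k - 3*(k + 1)**2 - 38)/((k + 3)*(k + 4))
s_(k+1) − s_k = (3*k - 2)/(k**3 + 9*k**2 + 26*k + 24)
(s_(k+1) − s_k) − t_k = 0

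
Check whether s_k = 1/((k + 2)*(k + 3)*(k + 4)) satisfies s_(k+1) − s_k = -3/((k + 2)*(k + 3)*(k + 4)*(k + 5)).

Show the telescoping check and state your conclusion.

s_(k+1) = 1/((k + 3)*(k + 4)*(k + 5))
s_(k+1) − s_k = -3/((k + 2)*(k + 3)*(k + 4)*(k + 5))
(s_(k+1) − s_k) − t_k = 0

Valid — Δs_k = t_k.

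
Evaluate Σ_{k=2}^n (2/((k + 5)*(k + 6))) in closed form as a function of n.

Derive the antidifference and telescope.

S(n) = 2*(n - 1)/(7*(n + 6))

r(k) = (k + 5)/(k + 7) after simplifying.
So A=k + 5 and B=k + 7, with C=1.
Solve (k + 5)·f(k+1) − (k + 6)·f(k) = 1.
Degrees (1,1,0) ⇒ d ≤ 1.
Solving with deg f ≤ 1: f(k) = k/5.
Then R = B(k−1)f/C = k*(k + 6)/5, so s_k = R(k)·t_k = 2*k/(5*(k + 5)).
Δs = 2/(k**2 + 11*k + 30), as required.
Evaluate: s_(n+1) = 2*(n + 1)/(5*(n + 6)); subtract s_(2) = 4/35 ⇒ S(n) = 2*(n - 1)/(7*(n + 6)).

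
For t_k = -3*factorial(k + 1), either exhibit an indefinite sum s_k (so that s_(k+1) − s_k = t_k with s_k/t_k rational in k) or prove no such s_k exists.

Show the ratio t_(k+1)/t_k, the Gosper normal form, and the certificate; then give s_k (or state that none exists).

Compute t_(k+1)/t_k: get k + 2.
Normal form (A,B,C) = (k + 2, 1, 1).
f must satisfy (k + 2)·f(k+1) − (1)·f(k) = 1.
From deg A=1, deg B=0, deg C=0: d=-1.
d = -1 < 0 ⇒ no nonzero polynomial f; not summable.

none — t_k is not Gosper-summable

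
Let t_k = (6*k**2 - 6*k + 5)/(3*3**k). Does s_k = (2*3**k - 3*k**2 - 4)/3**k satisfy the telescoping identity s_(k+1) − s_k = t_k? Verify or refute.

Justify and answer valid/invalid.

Valid: the claim telescopes to t_k.

s_(k+1) = 2 - (k + 1)**2/3**k - 4/(3*3**k)
s_(k+1) − s_k = (6*k**2 - 6*k + 5)/(3*3**k)
(s_(k+1) − s_k) − t_k = 0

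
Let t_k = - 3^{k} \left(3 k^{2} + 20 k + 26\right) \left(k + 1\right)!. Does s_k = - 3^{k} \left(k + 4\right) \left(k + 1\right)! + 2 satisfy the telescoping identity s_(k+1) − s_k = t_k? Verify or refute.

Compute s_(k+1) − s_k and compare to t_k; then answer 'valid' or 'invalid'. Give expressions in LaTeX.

valid; difference matches t_k

s_(k+1) = -3**(k + 1)*(k + 5)*factorial(k + 2) + 2
s_(k+1) − s_k = -3**k*(3*k**2 + 20*k + 26)*factorial(k + 1)
(s_(k+1) − s_k) − t_k = 0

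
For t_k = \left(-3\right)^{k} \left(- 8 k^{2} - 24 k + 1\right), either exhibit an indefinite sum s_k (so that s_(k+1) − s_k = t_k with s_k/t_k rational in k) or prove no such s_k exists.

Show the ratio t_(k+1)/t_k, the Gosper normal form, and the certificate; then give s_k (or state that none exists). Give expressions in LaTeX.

The ratio is 3*(-8*k**2 - 40*k - 31)/(8*k**2 + 24*k - 1).
So A=-3 and B=1, with C=k**2 + 3*k - 1/8.
Set up (-3)·f(k+1) − (1)·f(k) − (k**2 + 3*k - 1/8) = 0.
deg f ≤ 2 (via 0,0,2).
A polynomial solution: f(k) = -(2*k**2 + 3*k - 4)/8.
Certificate R = B(k−1)f/C = -(2*k**2 + 3*k - 4)/(8*k**2 + 24*k - 1) gives s_k = (-3)**k*(2*k**2 + 3*k - 4).
Verify: (-3)**k*(-8*k**2 - 24*k + 1) matches t_k.

s_k = \left(-3\right)^{k} \left(2 k^{2} + 3 k - 4\right)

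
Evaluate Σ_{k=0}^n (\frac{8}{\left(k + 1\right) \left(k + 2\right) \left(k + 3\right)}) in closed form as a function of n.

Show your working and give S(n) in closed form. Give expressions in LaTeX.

Compute t_(k+1)/t_k: get (k + 1)/(k + 4).
Gosper form: A/B · C(k+1)/C(k) with A=k + 1, B=k + 4, C=1.
Need (k + 1)·f(k+1) − (k + 3)·f(k) = 1.
deg f ≤ 2 (via 1,1,0).
Coefficient equations give f(k) = k*(k + 3)/4.
R(k) = B(k−1)·f(k)/C(k) = k*(k + 3)**2/4; s_k = R·t_k = 2*k*(k + 3)/((k + 1)*(k + 2)).
Check: Δs_k = 8/(k**3 + 6*k**2 + 11*k + 6). ✓
Telescope: S(n) = s_(n+1) − s_(0) = 2*(n**2 + 5*n + 4)/(n**2 + 5*n + 6) − (0) = 2*(n**2 + 5*n + 4)/(n**2 + 5*n + 6).

S(n) = \frac{2 \left(n^{2} + 5 n + 4\right)}{n^{2} + 5 n + 6}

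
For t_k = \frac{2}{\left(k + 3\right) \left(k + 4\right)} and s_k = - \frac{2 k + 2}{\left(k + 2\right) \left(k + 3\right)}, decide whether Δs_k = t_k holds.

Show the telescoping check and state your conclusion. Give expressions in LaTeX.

s_(k+1) = 2*(-k - 2)/((k + 3)*(k + 4))
s_(k+1) − s_k = 2*k/(k**3 + 9*k**2 + 26*k + 24)
(s_(k+1) − s_k) − t_k = -4/(k**3 + 9*k**2 + 26*k + 24)

Invalid: residual - \frac{4}{k^{3} + 9 k^{2} + 26 k + 24} ≠ 0.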